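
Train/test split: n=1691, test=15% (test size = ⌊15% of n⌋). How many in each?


Test = ⌊1691·15/100⌋ = 253
Train = 1691 - 253 = 1438

Train: 1438, Test: 253


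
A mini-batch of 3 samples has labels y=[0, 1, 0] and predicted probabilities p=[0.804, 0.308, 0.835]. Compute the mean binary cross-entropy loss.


L[0] = -ln(1-0.804) = -ln(0.196) = 1.6296
L[1] = -ln(0.308) = 1.1777
L[2] = -ln(1-0.835) = -ln(0.165) = 1.8018
mean = (1.6296 + 1.1777 + 1.8018)/3 = 1.5364

1.5364


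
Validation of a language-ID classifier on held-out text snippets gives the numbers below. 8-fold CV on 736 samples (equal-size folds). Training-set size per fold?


Fold size = 736/8 = 92
Training per fold = 736 - 92 = 644

644


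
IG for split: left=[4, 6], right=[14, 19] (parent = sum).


Parent = [18, 25], H_parent = 0.9808
H_left = 0.971 (n=10), H_right = 0.9834 (n=33)
H_children = (10/43)·0.971 + (33/43)·0.9834 = 0.9805
IG = 0.9808 - 0.9805 = 0.0003

0.0003


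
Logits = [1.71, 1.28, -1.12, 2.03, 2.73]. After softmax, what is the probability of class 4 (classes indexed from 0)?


Exponentials: e^1.71=5.529, e^1.28=3.5966, e^-1.12=0.3263, e^2.03=7.6141, e^2.73=15.3329
Sum = 32.3989
Softmax = [0.1707, 0.111, 0.0101, 0.235, 0.4733]
p[4] = 15.3329/32.3989 = 0.4733

0.4733


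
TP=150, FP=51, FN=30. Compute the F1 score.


Precision = 150/201 = 0.7463
Recall = 150/180 = 0.8333
F1 = 2·P·R/(P+R) = 2·TP/(2·TP+FP+FN) = 300/(300+51+30) = 300/381 = 0.7874

0.7874


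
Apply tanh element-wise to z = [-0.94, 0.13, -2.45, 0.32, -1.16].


tanh(-0.94) = -0.7352
tanh(0.13) = 0.1293
tanh(-2.45) = -0.9852
tanh(0.32) = 0.3095
tanh(-1.16) = -0.821
result = [-0.7352, 0.1293, -0.9852, 0.3095, -0.821]

[-0.7352, 0.1293, -0.9852, 0.3095, -0.821]


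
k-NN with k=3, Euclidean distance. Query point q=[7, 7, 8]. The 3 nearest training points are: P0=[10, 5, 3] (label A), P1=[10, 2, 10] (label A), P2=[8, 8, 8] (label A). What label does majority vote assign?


d(q,P0) = 6.1644  (label A)
d(q,P1) = 6.1644  (label A)
d(q,P2) = 1.4142  (label A)
Votes: A=3, B=0
Majority → A

A


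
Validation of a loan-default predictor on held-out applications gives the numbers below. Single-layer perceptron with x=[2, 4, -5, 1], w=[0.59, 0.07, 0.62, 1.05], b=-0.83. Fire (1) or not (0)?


z = (2)·(0.59) + (4)·(0.07) + (-5)·(0.62) + (1)·(1.05) - 0.83
  = -1.42
step(z) = 0 (z<0)

0


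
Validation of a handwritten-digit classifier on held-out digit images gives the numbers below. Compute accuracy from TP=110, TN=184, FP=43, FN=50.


Accuracy = (TP+TN)/(TP+TN+FP+FN)
= (110+184)/(387)
= 294/387 = 75.97%

75.97%


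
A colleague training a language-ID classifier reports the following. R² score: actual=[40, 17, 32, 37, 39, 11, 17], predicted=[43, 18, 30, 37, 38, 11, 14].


ȳ = 27.5714
SS_res = Σ(y-ŷ)² = 24
SS_tot = Σ(y-ȳ)² = 891.71
R² = 1 - SS_res/SS_tot = 1 - 0.0269 = 0.9731

0.9731


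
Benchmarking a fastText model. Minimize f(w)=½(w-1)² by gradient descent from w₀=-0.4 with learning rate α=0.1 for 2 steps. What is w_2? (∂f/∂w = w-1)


step 1: grad = -0.4-1 = -1.4; w = -0.4 - 0.1·(-1.4) = -0.26
step 2: grad = -0.26-1 = -1.26; w = -0.26 - 0.1·(-1.26) = -0.134

-0.134


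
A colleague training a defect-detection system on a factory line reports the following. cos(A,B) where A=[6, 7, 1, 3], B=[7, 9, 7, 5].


A·B = 6·7 + 7·9 + 1·7 + 3·5 = 127
‖A‖ = √95 = 9.7468, ‖B‖ = √204 = 14.2829
cos = 127/(√95·√204) = 127/√19380 = 0.9123

0.9123


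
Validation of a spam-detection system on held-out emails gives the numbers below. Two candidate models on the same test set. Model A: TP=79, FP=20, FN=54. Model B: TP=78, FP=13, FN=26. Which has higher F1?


Model A: P=79/99=0.798, R=79/133=0.594, F1=2PR/(P+R)=2TP/(2TP+FP+FN)=158/232=0.681
Model B: P=78/91=0.8571, R=78/104=0.75, F1=2PR/(P+R)=2TP/(2TP+FP+FN)=156/195=0.8
0.681 < 0.8 → Model B

Model B


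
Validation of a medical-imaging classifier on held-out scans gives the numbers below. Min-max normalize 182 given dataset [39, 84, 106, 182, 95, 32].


min=32, max=182
(182-32)/(182-32) = 150/150 = 1.0

1.0


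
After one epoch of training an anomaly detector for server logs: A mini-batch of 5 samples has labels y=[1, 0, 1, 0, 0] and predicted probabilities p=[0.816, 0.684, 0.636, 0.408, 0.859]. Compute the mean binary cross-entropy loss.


L[0] = -ln(0.816) = 0.2033
L[1] = -ln(1-0.684) = -ln(0.316) = 1.152
L[2] = -ln(0.636) = 0.4526
L[3] = -ln(1-0.408) = -ln(0.592) = 0.5242
L[4] = -ln(1-0.859) = -ln(0.141) = 1.959
mean = (0.2033 + 1.152 + 0.4526 + 0.5242 + 1.959)/5 = 0.8582

0.8582


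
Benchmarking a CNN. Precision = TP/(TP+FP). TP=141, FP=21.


Precision = TP/(TP+FP)
= 141/(141+21)
= 141/162 = 87.04%

87.04%


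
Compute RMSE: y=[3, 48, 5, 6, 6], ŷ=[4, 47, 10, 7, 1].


MSE = 53/5 = 10.6
RMSE = √(53/5) = 3.2558

3.2558


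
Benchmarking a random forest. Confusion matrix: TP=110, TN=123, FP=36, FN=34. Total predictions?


Total = TP + TN + FP + FN
= 110 + 123 + 36 + 34
= 303
(Predicted positive: 146, predicted negative: 157)

303


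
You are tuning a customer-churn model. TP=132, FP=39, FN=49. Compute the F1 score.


Precision = 132/171 = 0.7719
Recall = 132/181 = 0.7293
F1 = 2·P·R/(P+R) = 2·TP/(2·TP+FP+FN) = 264/(264+39+49) = 264/352 = 0.75

0.75


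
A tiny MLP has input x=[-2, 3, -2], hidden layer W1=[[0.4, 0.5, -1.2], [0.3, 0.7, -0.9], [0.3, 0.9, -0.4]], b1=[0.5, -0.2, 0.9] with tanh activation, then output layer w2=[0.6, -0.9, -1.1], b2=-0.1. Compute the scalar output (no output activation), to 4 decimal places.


z1[0] = (0.4)·(-2) + (0.5)·(3) + (-1.2)·(-2) + 0.5 = 3.6
z1[1] = (0.3)·(-2) + (0.7)·(3) + (-0.9)·(-2) - 0.2 = 3.1
z1[2] = (0.3)·(-2) + (0.9)·(3) + (-0.4)·(-2) + 0.9 = 3.8
h = tanh(z1) = [0.9985, 0.9959, 0.999]
output = (0.6)·(0.9985) + (-0.9)·(0.9959) + (-1.1)·(0.999) - 0.1 = -1.4961

-1.4961


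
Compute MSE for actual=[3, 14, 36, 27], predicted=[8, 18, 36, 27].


Squared errors: (3-8)²=25, (14-18)²=16, (36-36)²=0, (27-27)²=0
Sum = 41
MSE = 41/4 = 41/4

41/4


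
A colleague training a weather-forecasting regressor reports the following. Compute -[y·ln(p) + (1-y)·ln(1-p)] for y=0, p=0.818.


BCE = -[y·ln(p) + (1-y)·ln(1-p)]
= -0 - 1·ln(1-0.818)
= -ln(0.182) = 1.7037

1.7037


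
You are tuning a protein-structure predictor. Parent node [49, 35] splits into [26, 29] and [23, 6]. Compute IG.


Parent = [49, 35], H_parent = 0.9799
H_left = 0.9979 (n=55), H_right = 0.7355 (n=29)
H_children = (55/84)·0.9979 + (29/84)·0.7355 = 0.9073
IG = 0.9799 - 0.9073 = 0.0726

0.0726


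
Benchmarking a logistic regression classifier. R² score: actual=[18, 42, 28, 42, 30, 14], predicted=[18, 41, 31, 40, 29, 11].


ȳ = 29
SS_res = Σ(y-ŷ)² = 24
SS_tot = Σ(y-ȳ)² = 686
R² = 1 - SS_res/SS_tot = 1 - 0.035 = 0.965

0.965


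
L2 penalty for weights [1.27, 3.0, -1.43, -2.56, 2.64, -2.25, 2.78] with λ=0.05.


‖w‖₂² = (1.27)² + (3.0)² + (-1.43)² + (-2.56)² + (2.64)² + (-2.25)² + (2.78)²
     = 1.6129 + 9 + 2.0449 + 6.5536 + 6.9696 + 5.0625 + 7.7284
     = 38.9719
λ·‖w‖₂² = 0.05·38.9719 = 1.948595

1.948595


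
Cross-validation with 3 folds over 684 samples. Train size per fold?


Fold size = 684/3 = 228
Training per fold = 684 - 228 = 456

456


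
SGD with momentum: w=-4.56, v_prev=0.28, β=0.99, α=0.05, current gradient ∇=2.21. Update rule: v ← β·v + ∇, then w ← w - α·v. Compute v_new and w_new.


v_new = 0.99·0.28 + 2.21 = 0.2772 + 2.21 = 2.4872
w_new = -4.56 - 0.05·2.4872 = -4.56 - 0.12436 = -4.68436

v_new=2.4872, w_new=-4.68436


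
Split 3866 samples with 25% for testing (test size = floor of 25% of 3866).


Test = ⌊3866·25/100⌋ = 966
Train = 3866 - 966 = 2900

Train: 2900, Test: 966


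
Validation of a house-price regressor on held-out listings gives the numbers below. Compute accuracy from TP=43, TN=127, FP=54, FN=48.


Accuracy = (TP+TN)/(TP+TN+FP+FN)
= (43+127)/(272)
= 170/272 = 62.5%

62.5%


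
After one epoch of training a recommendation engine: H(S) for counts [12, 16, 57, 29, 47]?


Probabilities: [12/161, 16/161, 57/161, 29/161, 47/161] ≈ [0.0745, 0.0994, 0.354, 0.1801, 0.2919]
H = -((12/161)·log₂(12/161) + (16/161)·log₂(16/161) + (57/161)·log₂(57/161) + (29/161)·log₂(29/161) + (47/161)·log₂(47/161))
  = 2.1046 bits

2.1046 bits


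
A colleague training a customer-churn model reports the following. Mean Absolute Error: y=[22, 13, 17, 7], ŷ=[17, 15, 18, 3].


Absolute errors: |22-17|=5, |13-15|=2, |17-18|=1, |7-3|=4
Sum = 12
MAE = 12/4 = 3

3


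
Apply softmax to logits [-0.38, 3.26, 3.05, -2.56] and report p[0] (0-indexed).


Exponentials: e^-0.38=0.6839, e^3.26=26.0495, e^3.05=21.1153, e^-2.56=0.0773
Sum = 47.926
Softmax = [0.0143, 0.5435, 0.4406, 0.0016]
p[0] = 0.6839/47.926 = 0.0143

0.0143


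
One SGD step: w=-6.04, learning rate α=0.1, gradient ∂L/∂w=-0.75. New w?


w_new = w - α·∇
= -6.04 - 0.1·-0.75
= -6.04 + 0.075
= -5.965

-5.965


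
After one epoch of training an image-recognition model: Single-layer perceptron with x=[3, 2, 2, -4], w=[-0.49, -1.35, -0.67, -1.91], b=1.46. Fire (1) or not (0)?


z = (3)·(-0.49) + (2)·(-1.35) + (2)·(-0.67) + (-4)·(-1.91) + 1.46
  = 3.59
step(z) = 1 (z≥0)

1


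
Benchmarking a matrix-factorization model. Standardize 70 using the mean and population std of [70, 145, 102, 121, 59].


μ = 99.4, σ = 31.778
z = (70 - 99.4)/31.778 = -0.9252

-0.9252


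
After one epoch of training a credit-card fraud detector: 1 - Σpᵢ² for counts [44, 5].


Probabilities: [44/49, 5/49] ≈ [0.898, 0.102]
Σpᵢ² = (1936 + 25)/49² = 1961/2401
Gini = 1 - Σpᵢ² = 1 - 1961/2401 = 0.1833

0.1833


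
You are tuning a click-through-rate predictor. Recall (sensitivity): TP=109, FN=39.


Recall = TP/(TP+FN)
= 109/(109+39)
= 109/148 = 73.65%

73.65%


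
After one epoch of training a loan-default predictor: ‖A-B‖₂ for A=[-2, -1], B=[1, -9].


d = √((-2-1)² + (-1+ 9)²)
  = √(9 + 64)
  = √73 = 8.544

8.544


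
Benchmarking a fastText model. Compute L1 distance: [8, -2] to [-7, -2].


d = |8+ 7| + |-2+ 2|
  = 15 + 0
  = 15

15


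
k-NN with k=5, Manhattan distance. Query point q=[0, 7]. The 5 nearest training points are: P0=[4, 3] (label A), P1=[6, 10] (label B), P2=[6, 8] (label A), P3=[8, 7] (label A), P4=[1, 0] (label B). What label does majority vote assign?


d(q,P0) = 8  (label A)
d(q,P1) = 9  (label B)
d(q,P2) = 7  (label A)
d(q,P3) = 8  (label A)
d(q,P4) = 8  (label B)
Votes: A=3, B=2
Majority → A

A


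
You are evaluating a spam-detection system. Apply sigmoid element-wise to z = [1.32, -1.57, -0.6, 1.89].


σ(1.32) = 1/(1+e^-1.32) = 0.7892
σ(-1.57) = 1/(1+e^1.57) = 0.1722
σ(-0.6) = 1/(1+e^0.6) = 0.3543
σ(1.89) = 1/(1+e^-1.89) = 0.8688
result = [0.7892, 0.1722, 0.3543, 0.8688]

[0.7892, 0.1722, 0.3543, 0.8688]


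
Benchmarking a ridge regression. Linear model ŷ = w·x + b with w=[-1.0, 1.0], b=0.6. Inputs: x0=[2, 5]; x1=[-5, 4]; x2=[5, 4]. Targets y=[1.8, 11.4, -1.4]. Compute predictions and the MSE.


ŷ0 = (-1.0)·(2) + (1.0)·(5) + 0.6 = 3.6
ŷ1 = (-1.0)·(-5) + (1.0)·(4) + 0.6 = 9.6
ŷ2 = (-1.0)·(5) + (1.0)·(4) + 0.6 = -0.4
errors² = [3.24, 3.24, 1.0]
MSE = 7.4800/3 = 2.4933

2.4933


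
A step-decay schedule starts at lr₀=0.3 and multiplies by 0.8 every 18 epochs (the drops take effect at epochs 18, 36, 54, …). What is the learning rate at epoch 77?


n_drops = ⌊77/18⌋ = 4
lr = 0.3·0.8^4 = 0.3·0.4096 = 0.12288

0.12288


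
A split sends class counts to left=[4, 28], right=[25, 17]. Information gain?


Parent = [29, 45], H_parent = 0.966
H_left = 0.5436 (n=32), H_right = 0.9737 (n=42)
H_children = (32/74)·0.5436 + (42/74)·0.9737 = 0.7877
IG = 0.966 - 0.7877 = 0.1783

0.1783


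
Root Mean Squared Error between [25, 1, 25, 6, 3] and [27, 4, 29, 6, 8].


MSE = 54/5 = 10.8
RMSE = √(54/5) = 3.2863

3.2863


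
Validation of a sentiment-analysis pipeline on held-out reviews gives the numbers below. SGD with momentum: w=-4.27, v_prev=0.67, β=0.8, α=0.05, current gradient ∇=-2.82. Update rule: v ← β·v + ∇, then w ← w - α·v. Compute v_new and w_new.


v_new = 0.8·0.67 - 2.82 = 0.536 - 2.82 = -2.284
w_new = -4.27 - 0.05·-2.284 = -4.27 + 0.1142 = -4.1558

v_new=-2.284, w_new=-4.1558


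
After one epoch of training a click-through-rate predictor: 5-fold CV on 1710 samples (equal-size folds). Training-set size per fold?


Fold size = 1710/5 = 342
Training per fold = 1710 - 342 = 1368

1368


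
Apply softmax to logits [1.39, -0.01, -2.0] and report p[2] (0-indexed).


Exponentials: e^1.39=4.0149, e^-0.01=0.99, e^-2.0=0.1353
Sum = 5.1402
Softmax = [0.7811, 0.1926, 0.0263]
p[2] = 0.1353/5.1402 = 0.0263

0.0263


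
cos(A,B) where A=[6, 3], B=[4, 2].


A·B = 6·4 + 3·2 = 30
‖A‖ = √45 = 6.7082, ‖B‖ = √20 = 4.4721
cos = 30/(√45·√20) = 30/√900 = 1.0

1.0


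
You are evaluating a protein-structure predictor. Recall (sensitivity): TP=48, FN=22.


Recall = TP/(TP+FN)
= 48/(48+22)
= 48/70 = 68.57%

68.57%


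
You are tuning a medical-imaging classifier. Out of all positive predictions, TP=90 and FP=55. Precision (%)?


Precision = TP/(TP+FP)
= 90/(90+55)
= 90/145 = 62.07%

62.07%


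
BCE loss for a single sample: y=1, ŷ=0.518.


BCE = -[y·ln(p) + (1-y)·ln(1-p)]
= -1·ln(0.518) - 0
= -ln(0.518) = 0.6578

0.6578


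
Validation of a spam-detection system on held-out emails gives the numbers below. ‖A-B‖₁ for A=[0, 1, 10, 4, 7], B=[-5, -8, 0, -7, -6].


d = |0+ 5| + |1+ 8| + |10-0| + |4+ 7| + |7+ 6|
  = 5 + 9 + 10 + 11 + 13
  = 48

48


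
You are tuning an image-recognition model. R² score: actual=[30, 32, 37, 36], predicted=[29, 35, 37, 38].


ȳ = 33.75
SS_res = Σ(y-ŷ)² = 14
SS_tot = Σ(y-ȳ)² = 32.75
R² = 1 - SS_res/SS_tot = 1 - 0.4275 = 0.5725

0.5725


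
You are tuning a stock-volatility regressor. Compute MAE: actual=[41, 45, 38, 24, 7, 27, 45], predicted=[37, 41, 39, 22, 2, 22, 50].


Absolute errors: |41-37|=4, |45-41|=4, |38-39|=1, |24-22|=2, |7-2|=5, |27-22|=5, |45-50|=5
Sum = 26
MAE = 26/7 = 26/7

26/7


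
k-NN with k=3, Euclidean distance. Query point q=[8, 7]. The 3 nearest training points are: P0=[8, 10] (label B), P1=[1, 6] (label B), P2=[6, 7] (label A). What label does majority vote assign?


d(q,P0) = 3.0  (label B)
d(q,P1) = 7.0711  (label B)
d(q,P2) = 2.0  (label A)
Votes: A=1, B=2
Majority → B

B


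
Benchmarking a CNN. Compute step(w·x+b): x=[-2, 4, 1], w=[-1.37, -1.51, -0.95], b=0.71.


z = (-2)·(-1.37) + (4)·(-1.51) + (1)·(-0.95) + 0.71
  = -3.54
step(z) = 0 (z<0)

0


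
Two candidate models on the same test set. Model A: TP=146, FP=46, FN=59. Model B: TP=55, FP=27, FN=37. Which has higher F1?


Model A: P=146/192=0.7604, R=146/205=0.7122, F1=2PR/(P+R)=2TP/(2TP+FP+FN)=292/397=0.7355
Model B: P=55/82=0.6707, R=55/92=0.5978, F1=2PR/(P+R)=2TP/(2TP+FP+FN)=110/174=0.6322
0.7355 > 0.6322 → Model A

Model A


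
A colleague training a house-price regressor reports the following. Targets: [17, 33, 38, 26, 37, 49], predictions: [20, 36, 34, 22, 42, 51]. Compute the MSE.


Squared errors: (17-20)²=9, (33-36)²=9, (38-34)²=16, (26-22)²=16, (37-42)²=25, (49-51)²=4
Sum = 79
MSE = 79/6 = 79/6

79/6


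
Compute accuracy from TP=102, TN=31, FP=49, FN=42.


Accuracy = (TP+TN)/(TP+TN+FP+FN)
= (102+31)/(224)
= 133/224 = 59.38%

59.38%


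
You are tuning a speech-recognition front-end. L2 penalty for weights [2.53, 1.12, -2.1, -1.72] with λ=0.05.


‖w‖₂² = (2.53)² + (1.12)² + (-2.1)² + (-1.72)²
     = 6.4009 + 1.2544 + 4.41 + 2.9584
     = 15.0237
λ·‖w‖₂² = 0.05·15.0237 = 0.751185

0.751185


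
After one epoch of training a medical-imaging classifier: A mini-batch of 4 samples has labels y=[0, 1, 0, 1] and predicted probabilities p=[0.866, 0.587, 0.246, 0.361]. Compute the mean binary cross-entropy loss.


L[0] = -ln(1-0.866) = -ln(0.134) = 2.0099
L[1] = -ln(0.587) = 0.5327
L[2] = -ln(1-0.246) = -ln(0.754) = 0.2824
L[3] = -ln(0.361) = 1.0189
mean = (2.0099 + 0.5327 + 0.2824 + 1.0189)/4 = 0.961

0.961


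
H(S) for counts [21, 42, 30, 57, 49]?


Probabilities: [21/199, 42/199, 30/199, 57/199, 49/199] ≈ [0.1055, 0.2111, 0.1508, 0.2864, 0.2462]
H = -((21/199)·log₂(21/199) + (42/199)·log₂(42/199) + (30/199)·log₂(30/199) + (57/199)·log₂(57/199) + (49/199)·log₂(49/199))
  = 2.2421 bits

2.2421 bits


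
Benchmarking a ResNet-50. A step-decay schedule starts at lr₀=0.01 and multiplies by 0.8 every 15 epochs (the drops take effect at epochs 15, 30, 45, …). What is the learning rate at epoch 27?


n_drops = ⌊27/15⌋ = 1
lr = 0.01·0.8^1 = 0.01·0.8 = 0.008

0.008


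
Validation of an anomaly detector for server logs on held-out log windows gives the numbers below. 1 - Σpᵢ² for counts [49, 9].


Probabilities: [49/58, 9/58] ≈ [0.8448, 0.1552]
Σpᵢ² = (2401 + 81)/58² = 2482/3364
Gini = 1 - Σpᵢ² = 1 - 2482/3364 = 0.2622

0.2622


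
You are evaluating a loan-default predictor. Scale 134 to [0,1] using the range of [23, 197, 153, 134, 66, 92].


min=23, max=197
(134-23)/(197-23) = 111/174 = 0.6379

0.6379


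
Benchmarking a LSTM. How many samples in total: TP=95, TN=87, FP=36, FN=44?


Total = TP + TN + FP + FN
= 95 + 87 + 36 + 44
= 262
(Predicted positive: 131, predicted negative: 131)

262


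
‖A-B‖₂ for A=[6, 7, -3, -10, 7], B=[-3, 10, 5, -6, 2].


d = √((6+ 3)² + (7-10)² + (-3-5)² + (-10+ 6)² + (7-2)²)
  = √(81 + 9 + 64 + 16 + 25)
  = √195 = 13.9642

13.9642


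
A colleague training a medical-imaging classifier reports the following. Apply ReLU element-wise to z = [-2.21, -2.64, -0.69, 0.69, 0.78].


ReLU(-2.21) = max(0, -2.21) = 0.0
ReLU(-2.64) = max(0, -2.64) = 0.0
ReLU(-0.69) = max(0, -0.69) = 0.0
ReLU(0.69) = max(0, 0.69) = 0.69
ReLU(0.78) = max(0, 0.78) = 0.78
result = [0.0, 0.0, 0.0, 0.69, 0.78]

[0.0, 0.0, 0.0, 0.69, 0.78]


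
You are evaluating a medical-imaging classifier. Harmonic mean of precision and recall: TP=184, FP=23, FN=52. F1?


Precision = 184/207 = 0.8889
Recall = 184/236 = 0.7797
F1 = 2·P·R/(P+R) = 2·TP/(2·TP+FP+FN) = 368/(368+23+52) = 368/443 = 0.8307

0.8307


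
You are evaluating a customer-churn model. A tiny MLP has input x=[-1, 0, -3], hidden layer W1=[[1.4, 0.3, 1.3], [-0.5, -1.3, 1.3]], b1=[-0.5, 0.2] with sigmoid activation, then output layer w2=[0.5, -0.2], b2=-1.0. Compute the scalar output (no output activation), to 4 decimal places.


z1[0] = (1.4)·(-1) + (0.3)·(0) + (1.3)·(-3) - 0.5 = -5.8
z1[1] = (-0.5)·(-1) + (-1.3)·(0) + (1.3)·(-3) + 0.2 = -3.2
h = sigmoid(z1) = [0.003, 0.0392]
output = (0.5)·(0.003) + (-0.2)·(0.0392) - 1.0 = -1.0063

-1.0063


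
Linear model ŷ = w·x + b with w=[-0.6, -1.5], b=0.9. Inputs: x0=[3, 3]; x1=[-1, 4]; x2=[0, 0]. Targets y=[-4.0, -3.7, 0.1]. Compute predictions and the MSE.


ŷ0 = (-0.6)·(3) + (-1.5)·(3) + 0.9 = -5.4
ŷ1 = (-0.6)·(-1) + (-1.5)·(4) + 0.9 = -4.5
ŷ2 = (-0.6)·(0) + (-1.5)·(0) + 0.9 = 0.9
errors² = [1.96, 0.64, 0.64]
MSE = 3.2400/3 = 1.08

1.08


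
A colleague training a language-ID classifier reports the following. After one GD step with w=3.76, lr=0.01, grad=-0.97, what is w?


w_new = w - α·∇
= 3.76 - 0.01·-0.97
= 3.76 + 0.0097
= 3.7697

3.7697


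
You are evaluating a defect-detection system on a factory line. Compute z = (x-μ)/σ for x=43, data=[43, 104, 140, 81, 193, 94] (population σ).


μ = 109.1667, σ = 47.2702
z = (43 - 109.1667)/47.2702 = -1.3998

-1.3998


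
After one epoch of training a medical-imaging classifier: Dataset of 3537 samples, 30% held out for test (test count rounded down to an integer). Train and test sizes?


Test = ⌊3537·30/100⌋ = 1061
Train = 3537 - 1061 = 2476

Train: 2476, Test: 1061


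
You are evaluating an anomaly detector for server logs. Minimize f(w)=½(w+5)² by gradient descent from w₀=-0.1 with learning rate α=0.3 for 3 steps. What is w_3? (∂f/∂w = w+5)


step 1: grad = -0.1+5 = 4.9; w = -0.1 - 0.3·(4.9) = -1.57
step 2: grad = -1.57+5 = 3.43; w = -1.57 - 0.3·(3.43) = -2.599
step 3: grad = -2.599+5 = 2.401; w = -2.599 - 0.3·(2.401) = -3.3193

-3.3193


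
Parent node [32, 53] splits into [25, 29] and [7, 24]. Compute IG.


Parent = [32, 53], H_parent = 0.9555
H_left = 0.996 (n=54), H_right = 0.7706 (n=31)
H_children = (54/85)·0.996 + (31/85)·0.7706 = 0.9138
IG = 0.9555 - 0.9138 = 0.0417

0.0417


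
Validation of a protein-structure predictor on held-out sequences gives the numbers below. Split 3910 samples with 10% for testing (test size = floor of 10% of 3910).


Test = ⌊3910·10/100⌋ = 391
Train = 3910 - 391 = 3519

Train: 3519, Test: 391


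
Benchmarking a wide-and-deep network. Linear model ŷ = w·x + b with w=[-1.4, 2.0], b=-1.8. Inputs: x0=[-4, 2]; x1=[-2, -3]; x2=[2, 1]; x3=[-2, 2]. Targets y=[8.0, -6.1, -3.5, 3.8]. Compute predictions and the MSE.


ŷ0 = (-1.4)·(-4) + (2.0)·(2) - 1.8 = 7.8
ŷ1 = (-1.4)·(-2) + (2.0)·(-3) - 1.8 = -5.0
ŷ2 = (-1.4)·(2) + (2.0)·(1) - 1.8 = -2.6
ŷ3 = (-1.4)·(-2) + (2.0)·(2) - 1.8 = 5.0
errors² = [0.04, 1.21, 0.81, 1.44]
MSE = 3.5000/4 = 0.875

0.875


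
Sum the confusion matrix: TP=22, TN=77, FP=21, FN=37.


Total = TP + TN + FP + FN
= 22 + 77 + 21 + 37
= 157
(Predicted positive: 43, predicted negative: 114)

157


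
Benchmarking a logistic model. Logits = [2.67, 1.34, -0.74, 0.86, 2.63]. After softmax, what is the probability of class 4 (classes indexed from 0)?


Exponentials: e^2.67=14.44, e^1.34=3.819, e^-0.74=0.4771, e^0.86=2.3632, e^2.63=13.8738
Sum = 34.9731
Softmax = [0.4129, 0.1092, 0.0136, 0.0676, 0.3967]
p[4] = 13.8738/34.9731 = 0.3967

0.3967


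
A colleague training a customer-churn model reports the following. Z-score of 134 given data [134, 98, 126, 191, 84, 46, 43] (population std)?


μ = 103.1429, σ = 48.5046
z = (134 - 103.1429)/48.5046 = 0.6362

0.6362


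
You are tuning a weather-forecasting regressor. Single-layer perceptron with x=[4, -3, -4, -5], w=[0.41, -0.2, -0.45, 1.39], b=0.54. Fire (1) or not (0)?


z = (4)·(0.41) + (-3)·(-0.2) + (-4)·(-0.45) + (-5)·(1.39) + 0.54
  = -2.37
step(z) = 0 (z<0)

0


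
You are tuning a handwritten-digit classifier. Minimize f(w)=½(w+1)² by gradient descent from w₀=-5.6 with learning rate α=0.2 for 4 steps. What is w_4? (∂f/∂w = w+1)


step 1: grad = -5.6+1 = -4.6; w = -5.6 - 0.2·(-4.6) = -4.68
step 2: grad = -4.68+1 = -3.68; w = -4.68 - 0.2·(-3.68) = -3.944
step 3: grad = -3.944+1 = -2.944; w = -3.944 - 0.2·(-2.944) = -3.3552
step 4: grad = -3.3552+1 = -2.3552; w = -3.3552 - 0.2·(-2.3552) = -2.88416

-2.88416


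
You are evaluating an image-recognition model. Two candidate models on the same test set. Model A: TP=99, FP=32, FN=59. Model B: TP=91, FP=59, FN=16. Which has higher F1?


Model A: P=99/131=0.7557, R=99/158=0.6266, F1=2PR/(P+R)=2TP/(2TP+FP+FN)=198/289=0.6851
Model B: P=91/150=0.6067, R=91/107=0.8505, F1=2PR/(P+R)=2TP/(2TP+FP+FN)=182/257=0.7082
0.6851 < 0.7082 → Model B

Model B


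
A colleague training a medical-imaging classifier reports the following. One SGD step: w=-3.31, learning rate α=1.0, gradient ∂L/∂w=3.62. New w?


w_new = w - α·∇
= -3.31 - 1.0·3.62
= -3.31 - 3.62
= -6.93

-6.93


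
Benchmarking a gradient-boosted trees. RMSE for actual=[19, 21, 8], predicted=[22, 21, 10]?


MSE = 13/3 = 4.3333
RMSE = √(13/3) = 2.0817

2.0817


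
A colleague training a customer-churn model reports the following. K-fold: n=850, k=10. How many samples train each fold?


Fold size = 850/10 = 85
Training per fold = 850 - 85 = 765

765


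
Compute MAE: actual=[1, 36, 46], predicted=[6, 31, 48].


Absolute errors: |1-6|=5, |36-31|=5, |46-48|=2
Sum = 12
MAE = 12/3 = 4

4


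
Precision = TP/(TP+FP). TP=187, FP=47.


Precision = TP/(TP+FP)
= 187/(187+47)
= 187/234 = 79.91%

79.91%


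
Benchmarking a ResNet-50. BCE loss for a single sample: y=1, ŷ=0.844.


BCE = -[y·ln(p) + (1-y)·ln(1-p)]
= -1·ln(0.844) - 0
= -ln(0.844) = 0.1696

0.1696


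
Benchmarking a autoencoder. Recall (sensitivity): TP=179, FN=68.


Recall = TP/(TP+FN)
= 179/(179+68)
= 179/247 = 72.47%

72.47%


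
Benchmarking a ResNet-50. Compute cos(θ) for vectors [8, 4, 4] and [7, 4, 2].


A·B = 8·7 + 4·4 + 4·2 = 80
‖A‖ = √96 = 9.798, ‖B‖ = √69 = 8.3066
cos = 80/(√96·√69) = 80/√6624 = 0.9829

0.9829


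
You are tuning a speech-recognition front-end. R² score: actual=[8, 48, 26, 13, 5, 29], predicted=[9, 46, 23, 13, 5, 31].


ȳ = 21.5
SS_res = Σ(y-ŷ)² = 18
SS_tot = Σ(y-ȳ)² = 1305.5
R² = 1 - SS_res/SS_tot = 1 - 0.0138 = 0.9862

0.9862


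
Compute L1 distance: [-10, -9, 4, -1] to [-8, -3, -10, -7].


d = |-10+ 8| + |-9+ 3| + |4+ 10| + |-1+ 7|
  = 2 + 6 + 14 + 6
  = 28

28


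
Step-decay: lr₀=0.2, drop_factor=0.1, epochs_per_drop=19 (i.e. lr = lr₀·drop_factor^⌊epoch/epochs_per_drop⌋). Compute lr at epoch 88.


n_drops = ⌊88/19⌋ = 4
lr = 0.2·0.1^4 = 0.2·0.0001 = 0.00002

0.00002


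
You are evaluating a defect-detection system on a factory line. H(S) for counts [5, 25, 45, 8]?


Probabilities: [5/83, 25/83, 45/83, 8/83] ≈ [0.0602, 0.3012, 0.5422, 0.0964]
H = -((5/83)·log₂(5/83) + (25/83)·log₂(25/83) + (45/83)·log₂(45/83) + (8/83)·log₂(8/83))
  = 1.5697 bits

1.5697 bits


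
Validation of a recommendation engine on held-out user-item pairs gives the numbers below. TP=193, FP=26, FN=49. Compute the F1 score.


Precision = 193/219 = 0.8813
Recall = 193/242 = 0.7975
F1 = 2·P·R/(P+R) = 2·TP/(2·TP+FP+FN) = 386/(386+26+49) = 386/461 = 0.8373

0.8373


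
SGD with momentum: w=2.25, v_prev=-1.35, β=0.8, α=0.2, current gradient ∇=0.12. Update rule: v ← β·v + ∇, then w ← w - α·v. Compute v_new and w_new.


v_new = 0.8·-1.35 + 0.12 = -1.08 + 0.12 = -0.96
w_new = 2.25 - 0.2·-0.96 = 2.25 + 0.192 = 2.442

v_new=-0.96, w_new=2.442


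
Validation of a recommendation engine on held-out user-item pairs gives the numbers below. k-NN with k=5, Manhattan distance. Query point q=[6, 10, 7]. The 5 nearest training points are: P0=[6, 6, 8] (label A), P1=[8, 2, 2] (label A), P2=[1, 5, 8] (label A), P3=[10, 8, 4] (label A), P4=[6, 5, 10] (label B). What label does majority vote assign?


d(q,P0) = 5  (label A)
d(q,P1) = 15  (label A)
d(q,P2) = 11  (label A)
d(q,P3) = 9  (label A)
d(q,P4) = 8  (label B)
Votes: A=4, B=1
Majority → A

A


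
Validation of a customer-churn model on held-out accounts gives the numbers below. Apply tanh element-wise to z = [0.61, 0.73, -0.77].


tanh(0.61) = 0.5441
tanh(0.73) = 0.6231
tanh(-0.77) = -0.6469
result = [0.5441, 0.6231, -0.6469]

[0.5441, 0.6231, -0.6469]


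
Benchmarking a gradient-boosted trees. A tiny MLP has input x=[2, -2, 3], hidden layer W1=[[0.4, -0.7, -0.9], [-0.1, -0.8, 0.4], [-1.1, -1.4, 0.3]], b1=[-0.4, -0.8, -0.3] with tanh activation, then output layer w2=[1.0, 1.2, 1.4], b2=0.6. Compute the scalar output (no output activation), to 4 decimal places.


z1[0] = (0.4)·(2) + (-0.7)·(-2) + (-0.9)·(3) - 0.4 = -0.9
z1[1] = (-0.1)·(2) + (-0.8)·(-2) + (0.4)·(3) - 0.8 = 1.8
z1[2] = (-1.1)·(2) + (-1.4)·(-2) + (0.3)·(3) - 0.3 = 1.2
h = tanh(z1) = [-0.7163, 0.9468, 0.8337]
output = (1.0)·(-0.7163) + (1.2)·(0.9468) + (1.4)·(0.8337) + 0.6 = 2.187

2.187


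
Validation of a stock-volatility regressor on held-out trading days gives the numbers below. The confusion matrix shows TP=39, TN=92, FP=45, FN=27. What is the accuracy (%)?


Accuracy = (TP+TN)/(TP+TN+FP+FN)
= (39+92)/(203)
= 131/203 = 64.53%

64.53%


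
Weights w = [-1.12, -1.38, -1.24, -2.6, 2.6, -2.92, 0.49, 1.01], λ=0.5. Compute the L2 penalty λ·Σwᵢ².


‖w‖₂² = (-1.12)² + (-1.38)² + (-1.24)² + (-2.6)² + (2.6)² + (-2.92)² + (0.49)² + (1.01)²
     = 1.2544 + 1.9044 + 1.5376 + 6.76 + 6.76 + 8.5264 + 0.2401 + 1.0201
     = 28.003
λ·‖w‖₂² = 0.5·28.003 = 14.0015

14.0015


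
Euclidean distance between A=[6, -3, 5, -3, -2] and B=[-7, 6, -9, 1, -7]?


d = √((6+ 7)² + (-3-6)² + (5+ 9)² + (-3-1)² + (-2+ 7)²)
  = √(169 + 81 + 196 + 16 + 25)
  = √487 = 22.0681

22.0681


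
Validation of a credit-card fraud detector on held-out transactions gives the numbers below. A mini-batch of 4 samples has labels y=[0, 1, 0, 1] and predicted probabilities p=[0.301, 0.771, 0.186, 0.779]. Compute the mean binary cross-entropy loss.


L[0] = -ln(1-0.301) = -ln(0.699) = 0.3581
L[1] = -ln(0.771) = 0.2601
L[2] = -ln(1-0.186) = -ln(0.814) = 0.2058
L[3] = -ln(0.779) = 0.2497
mean = (0.3581 + 0.2601 + 0.2058 + 0.2497)/4 = 0.2684

0.2684


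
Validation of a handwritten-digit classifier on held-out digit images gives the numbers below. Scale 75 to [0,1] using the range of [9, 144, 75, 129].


min=9, max=144
(75-9)/(144-9) = 66/135 = 0.4889

0.4889


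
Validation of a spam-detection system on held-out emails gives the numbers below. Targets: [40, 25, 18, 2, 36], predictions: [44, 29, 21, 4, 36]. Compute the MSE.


Squared errors: (40-44)²=16, (25-29)²=16, (18-21)²=9, (2-4)²=4, (36-36)²=0
Sum = 45
MSE = 45/5 = 9

9


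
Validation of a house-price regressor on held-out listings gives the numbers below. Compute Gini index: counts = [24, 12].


Probabilities: [24/36, 12/36] ≈ [0.6667, 0.3333]
Σpᵢ² = (576 + 144)/36² = 720/1296
Gini = 1 - Σpᵢ² = 1 - 720/1296 = 0.4444

0.4444


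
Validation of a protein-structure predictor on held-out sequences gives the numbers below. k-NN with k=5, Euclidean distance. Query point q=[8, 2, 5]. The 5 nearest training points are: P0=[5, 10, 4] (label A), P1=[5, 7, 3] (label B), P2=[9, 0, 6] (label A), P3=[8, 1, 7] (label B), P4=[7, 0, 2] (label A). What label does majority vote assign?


d(q,P0) = 8.6023  (label A)
d(q,P1) = 6.1644  (label B)
d(q,P2) = 2.4495  (label A)
d(q,P3) = 2.2361  (label B)
d(q,P4) = 3.7417  (label A)
Votes: A=3, B=2
Majority → A

A


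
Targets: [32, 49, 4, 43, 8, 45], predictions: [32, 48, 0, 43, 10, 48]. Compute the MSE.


Squared errors: (32-32)²=0, (49-48)²=1, (4-0)²=16, (43-43)²=0, (8-10)²=4, (45-48)²=9
Sum = 30
MSE = 30/6 = 5

5


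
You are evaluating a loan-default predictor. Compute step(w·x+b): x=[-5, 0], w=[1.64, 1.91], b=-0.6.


z = (-5)·(1.64) + (0)·(1.91) - 0.6
  = -8.8
step(z) = 0 (z<0)

0


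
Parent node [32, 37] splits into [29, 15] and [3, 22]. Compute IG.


Parent = [32, 37], H_parent = 0.9962
H_left = 0.9257 (n=44), H_right = 0.5294 (n=25)
H_children = (44/69)·0.9257 + (25/69)·0.5294 = 0.7821
IG = 0.9962 - 0.7821 = 0.2141

0.2141


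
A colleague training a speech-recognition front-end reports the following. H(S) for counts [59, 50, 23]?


Probabilities: [59/132, 50/132, 23/132] ≈ [0.447, 0.3788, 0.1742]
H = -((59/132)·log₂(59/132) + (50/132)·log₂(50/132) + (23/132)·log₂(23/132))
  = 1.489 bits

1.489 bits


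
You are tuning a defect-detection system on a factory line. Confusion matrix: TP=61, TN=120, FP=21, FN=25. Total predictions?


Total = TP + TN + FP + FN
= 61 + 120 + 21 + 25
= 227
(Predicted positive: 82, predicted negative: 145)

227


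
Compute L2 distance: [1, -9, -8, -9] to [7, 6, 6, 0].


d = √((1-7)² + (-9-6)² + (-8-6)² + (-9-0)²)
  = √(36 + 225 + 196 + 81)
  = √538 = 23.1948

23.1948


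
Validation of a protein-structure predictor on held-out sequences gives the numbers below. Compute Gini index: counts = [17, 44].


Probabilities: [17/61, 44/61] ≈ [0.2787, 0.7213]
Σpᵢ² = (289 + 1936)/61² = 2225/3721
Gini = 1 - Σpᵢ² = 1 - 2225/3721 = 0.402

0.402


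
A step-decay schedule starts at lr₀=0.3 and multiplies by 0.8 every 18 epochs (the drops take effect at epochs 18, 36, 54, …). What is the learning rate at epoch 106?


n_drops = ⌊106/18⌋ = 5
lr = 0.3·0.8^5 = 0.3·0.32768 = 0.098304

0.098304


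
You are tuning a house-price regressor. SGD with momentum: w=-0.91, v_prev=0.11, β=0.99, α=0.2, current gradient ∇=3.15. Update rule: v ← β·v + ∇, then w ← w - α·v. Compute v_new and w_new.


v_new = 0.99·0.11 + 3.15 = 0.1089 + 3.15 = 3.2589
w_new = -0.91 - 0.2·3.2589 = -0.91 - 0.65178 = -1.56178

v_new=3.2589, w_new=-1.56178


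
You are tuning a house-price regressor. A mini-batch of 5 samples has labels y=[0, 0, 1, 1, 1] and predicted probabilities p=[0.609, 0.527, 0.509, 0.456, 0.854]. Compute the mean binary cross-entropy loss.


L[0] = -ln(1-0.609) = -ln(0.391) = 0.939
L[1] = -ln(1-0.527) = -ln(0.473) = 0.7487
L[2] = -ln(0.509) = 0.6753
L[3] = -ln(0.456) = 0.7853
L[4] = -ln(0.854) = 0.1578
mean = (0.939 + 0.7487 + 0.6753 + 0.7853 + 0.1578)/5 = 0.6612

0.6612


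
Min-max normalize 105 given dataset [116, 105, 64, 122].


min=64, max=122
(105-64)/(122-64) = 41/58 = 0.7069

0.7069


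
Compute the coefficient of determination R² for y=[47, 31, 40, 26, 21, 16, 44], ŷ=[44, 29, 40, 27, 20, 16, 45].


ȳ = 32.1429
SS_res = Σ(y-ŷ)² = 16
SS_tot = Σ(y-ȳ)² = 846.86
R² = 1 - SS_res/SS_tot = 1 - 0.0189 = 0.9811

0.9811


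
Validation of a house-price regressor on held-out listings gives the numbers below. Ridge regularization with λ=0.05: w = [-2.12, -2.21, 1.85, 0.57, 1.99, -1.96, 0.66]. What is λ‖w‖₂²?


‖w‖₂² = (-2.12)² + (-2.21)² + (1.85)² + (0.57)² + (1.99)² + (-1.96)² + (0.66)²
     = 4.4944 + 4.8841 + 3.4225 + 0.3249 + 3.9601 + 3.8416 + 0.4356
     = 21.3632
λ·‖w‖₂² = 0.05·21.3632 = 1.06816

1.06816


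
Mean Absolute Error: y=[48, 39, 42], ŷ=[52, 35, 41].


Absolute errors: |48-52|=4, |39-35|=4, |42-41|=1
Sum = 9
MAE = 9/3 = 3

3


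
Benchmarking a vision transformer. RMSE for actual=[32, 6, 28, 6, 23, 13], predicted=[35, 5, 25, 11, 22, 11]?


MSE = 49/6 = 8.1667
RMSE = √(49/6) = 2.8577

2.8577


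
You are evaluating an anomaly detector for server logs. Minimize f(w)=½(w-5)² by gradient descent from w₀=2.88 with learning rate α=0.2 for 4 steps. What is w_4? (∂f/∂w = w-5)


step 1: grad = 2.88-5 = -2.12; w = 2.88 - 0.2·(-2.12) = 3.304
step 2: grad = 3.304-5 = -1.696; w = 3.304 - 0.2·(-1.696) = 3.6432
step 3: grad = 3.6432-5 = -1.3568; w = 3.6432 - 0.2·(-1.3568) = 3.91456
step 4: grad = 3.91456-5 = -1.08544; w = 3.91456 - 0.2·(-1.08544) = 4.131648

4.131648


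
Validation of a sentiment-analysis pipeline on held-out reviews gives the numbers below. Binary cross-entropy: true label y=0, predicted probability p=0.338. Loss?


BCE = -[y·ln(p) + (1-y)·ln(1-p)]
= -0 - 1·ln(1-0.338)
= -ln(0.662) = 0.4125

0.4125


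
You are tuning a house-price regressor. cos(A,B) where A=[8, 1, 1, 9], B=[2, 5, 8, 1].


A·B = 8·2 + 1·5 + 1·8 + 9·1 = 38
‖A‖ = √147 = 12.1244, ‖B‖ = √94 = 9.6954
cos = 38/(√147·√94) = 38/√13818 = 0.3233

0.3233


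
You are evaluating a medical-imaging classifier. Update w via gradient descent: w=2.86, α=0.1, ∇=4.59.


w_new = w - α·∇
= 2.86 - 0.1·4.59
= 2.86 - 0.459
= 2.401

2.401


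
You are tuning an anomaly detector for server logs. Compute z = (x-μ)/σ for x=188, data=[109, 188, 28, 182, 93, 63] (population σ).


μ = 110.5, σ = 58.4373
z = (188 - 110.5)/58.4373 = 1.3262

1.3262


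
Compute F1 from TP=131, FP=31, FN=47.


Precision = 131/162 = 0.8086
Recall = 131/178 = 0.736
F1 = 2·P·R/(P+R) = 2·TP/(2·TP+FP+FN) = 262/(262+31+47) = 262/340 = 0.7706

0.7706


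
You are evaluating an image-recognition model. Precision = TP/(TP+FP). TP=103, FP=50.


Precision = TP/(TP+FP)
= 103/(103+50)
= 103/153 = 67.32%

67.32%


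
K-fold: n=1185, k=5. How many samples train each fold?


Fold size = 1185/5 = 237
Training per fold = 1185 - 237 = 948

948


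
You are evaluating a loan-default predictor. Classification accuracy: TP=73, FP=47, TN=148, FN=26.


Accuracy = (TP+TN)/(TP+TN+FP+FN)
= (73+148)/(294)
= 221/294 = 75.17%

75.17%


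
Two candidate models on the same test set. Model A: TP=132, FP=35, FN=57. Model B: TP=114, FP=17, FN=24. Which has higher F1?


Model A: P=132/167=0.7904, R=132/189=0.6984, F1=2PR/(P+R)=2TP/(2TP+FP+FN)=264/356=0.7416
Model B: P=114/131=0.8702, R=114/138=0.8261, F1=2PR/(P+R)=2TP/(2TP+FP+FN)=228/269=0.8476
0.7416 < 0.8476 → Model B

Model B


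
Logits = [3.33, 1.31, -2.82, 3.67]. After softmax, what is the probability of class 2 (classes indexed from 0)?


Exponentials: e^3.33=27.9383, e^1.31=3.7062, e^-2.82=0.0596, e^3.67=39.2519
Sum = 70.956
Softmax = [0.3937, 0.0522, 0.0008, 0.5532]
p[2] = 0.0596/70.956 = 0.0008

0.0008


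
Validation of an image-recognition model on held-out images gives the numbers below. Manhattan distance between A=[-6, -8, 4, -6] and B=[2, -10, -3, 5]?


d = |-6-2| + |-8+ 10| + |4+ 3| + |-6-5|
  = 8 + 2 + 7 + 11
  = 28

28


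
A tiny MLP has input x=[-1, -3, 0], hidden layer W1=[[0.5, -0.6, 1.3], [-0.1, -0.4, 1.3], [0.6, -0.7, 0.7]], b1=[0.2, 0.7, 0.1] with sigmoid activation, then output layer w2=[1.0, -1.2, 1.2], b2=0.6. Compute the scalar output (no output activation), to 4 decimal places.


z1[0] = (0.5)·(-1) + (-0.6)·(-3) + (1.3)·(0) + 0.2 = 1.5
z1[1] = (-0.1)·(-1) + (-0.4)·(-3) + (1.3)·(0) + 0.7 = 2.0
z1[2] = (0.6)·(-1) + (-0.7)·(-3) + (0.7)·(0) + 0.1 = 1.6
h = sigmoid(z1) = [0.8176, 0.8808, 0.832]
output = (1.0)·(0.8176) + (-1.2)·(0.8808) + (1.2)·(0.832) + 0.6 = 1.359

1.359


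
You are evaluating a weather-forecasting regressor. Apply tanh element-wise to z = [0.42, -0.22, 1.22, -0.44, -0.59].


tanh(0.42) = 0.3969
tanh(-0.22) = -0.2165
tanh(1.22) = 0.8397
tanh(-0.44) = -0.4136
tanh(-0.59) = -0.5299
result = [0.3969, -0.2165, 0.8397, -0.4136, -0.5299]

[0.3969, -0.2165, 0.8397, -0.4136, -0.5299]


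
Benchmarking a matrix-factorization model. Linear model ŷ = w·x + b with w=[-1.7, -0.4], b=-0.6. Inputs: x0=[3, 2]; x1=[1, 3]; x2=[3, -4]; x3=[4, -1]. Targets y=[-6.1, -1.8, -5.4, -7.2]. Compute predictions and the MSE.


ŷ0 = (-1.7)·(3) + (-0.4)·(2) - 0.6 = -6.5
ŷ1 = (-1.7)·(1) + (-0.4)·(3) - 0.6 = -3.5
ŷ2 = (-1.7)·(3) + (-0.4)·(-4) - 0.6 = -4.1
ŷ3 = (-1.7)·(4) + (-0.4)·(-1) - 0.6 = -7.0
errors² = [0.16, 2.89, 1.69, 0.04]
MSE = 4.7800/4 = 1.195

1.195


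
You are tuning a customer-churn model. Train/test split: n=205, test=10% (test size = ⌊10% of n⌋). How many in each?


Test = ⌊205·10/100⌋ = 20
Train = 205 - 20 = 185

Train: 185, Test: 20


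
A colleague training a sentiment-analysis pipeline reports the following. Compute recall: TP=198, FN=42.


Recall = TP/(TP+FN)
= 198/(198+42)
= 198/240 = 82.5%

82.5%


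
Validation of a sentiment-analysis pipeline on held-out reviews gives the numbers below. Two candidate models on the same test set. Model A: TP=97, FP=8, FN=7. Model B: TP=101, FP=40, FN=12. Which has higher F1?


Model A: P=97/105=0.9238, R=97/104=0.9327, F1=2PR/(P+R)=2TP/(2TP+FP+FN)=194/209=0.9282
Model B: P=101/141=0.7163, R=101/113=0.8938, F1=2PR/(P+R)=2TP/(2TP+FP+FN)=202/254=0.7953
0.9282 > 0.7953 → Model A

Model A


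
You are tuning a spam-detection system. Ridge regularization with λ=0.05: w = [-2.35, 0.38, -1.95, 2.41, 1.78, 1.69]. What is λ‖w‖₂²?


‖w‖₂² = (-2.35)² + (0.38)² + (-1.95)² + (2.41)² + (1.78)² + (1.69)²
     = 5.5225 + 0.1444 + 3.8025 + 5.8081 + 3.1684 + 2.8561
     = 21.302
λ·‖w‖₂² = 0.05·21.302 = 1.0651

1.0651


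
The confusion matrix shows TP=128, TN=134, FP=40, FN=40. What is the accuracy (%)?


Accuracy = (TP+TN)/(TP+TN+FP+FN)
= (128+134)/(342)
= 262/342 = 76.61%

76.61%
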